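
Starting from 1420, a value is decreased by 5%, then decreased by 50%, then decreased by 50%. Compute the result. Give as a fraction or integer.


Start: 1420
Step 1: decrease by 5% => multiply by 95/100
  1420 * 95/100 = 1349
Step 2: decrease by 50% => multiply by 50/100
  1349 * 50/100 = 1349/2
Step 3: decrease by 50% => multiply by 50/100
  1349/2 * 50/100 = 1349/4
Final value = 1349/4

1349/4


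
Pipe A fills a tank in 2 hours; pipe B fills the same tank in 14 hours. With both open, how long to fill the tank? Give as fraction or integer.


Rate of A = 1/2 job per hour
Rate of B = 1/14 job per hour
Combined rate = 1/2 + 1/14
Find common denominator: (14 + 2)/(2*14) = 16/28
Combined rate = 4/7 job per hour
Time together = 1 / (4/7) = 7/4 hours

7/4


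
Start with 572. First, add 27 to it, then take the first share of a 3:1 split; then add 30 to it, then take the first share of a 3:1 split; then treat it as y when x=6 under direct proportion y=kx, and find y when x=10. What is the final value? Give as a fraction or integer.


Start with 572.
Step 1: Add 27: 572+27=599; split 3:1 first = 599*3/4 = 1797/4
Step 2: Add 30: 1797/4+30=1917/4; split 3:1 first = 1917/4*3/4 = 5751/16
Step 3: Direct prop: k = (5751/16)/6; new y = k*10 = 5751/16*10/6 = 9585/16
Final result = 9585/16

9585/16


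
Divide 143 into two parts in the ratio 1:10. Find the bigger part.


Total parts = 1 + 10 = 11
Value per part = 143 / 11 = 13
First share = 1 * 13 = 13
Second share = 10 * 13 = 130
Larger share = 130

130


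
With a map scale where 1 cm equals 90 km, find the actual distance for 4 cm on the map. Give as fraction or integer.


Map scale: 1 cm = 90 km
Measured distance on map = 4 cm
Set up proportion: 4 * 90 / 1
= 360 / 1
= 360 km

360


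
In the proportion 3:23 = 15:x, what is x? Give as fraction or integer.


Setting up: 3/23 = 15/x
Cross multiply: 3 * x = 23 * 15
3x = 345
x = 345/3
x = 115

115


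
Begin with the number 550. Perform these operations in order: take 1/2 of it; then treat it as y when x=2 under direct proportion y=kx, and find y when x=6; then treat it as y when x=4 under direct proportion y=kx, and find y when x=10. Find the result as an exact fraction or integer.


Start with 550.
Step 1: Take 1/2: 550 * 1/2 = 275
Step 2: Direct prop: k = (275)/2; new y = k*6 = 275*6/2 = 825
Step 3: Direct prop: k = (825)/4; new y = k*10 = 825*10/4 = 4125/2
Final result = 4125/2

4125/2


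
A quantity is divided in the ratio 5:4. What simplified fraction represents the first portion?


Total parts = 5 + 4 = 9
First part fraction = 5/9
Simplify: 5/9 = 5/9

5/9


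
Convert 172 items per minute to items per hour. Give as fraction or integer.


Converting from per minute to per hour
Rate = 172 items per minute
Multiply by 60: 172 * 60
= 10320 items per hour

10320


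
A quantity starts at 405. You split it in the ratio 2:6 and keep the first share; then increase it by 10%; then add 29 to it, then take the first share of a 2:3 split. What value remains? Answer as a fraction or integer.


Start with 405.
Step 1: Split 2:6, first share = 405 * 2/8 = 405/4
Step 2: Increase by 10%: 405/4 * 110/100 = 891/8
Step 3: Add 29: 891/8+29=1123/8; split 2:3 first = 1123/8*2/5 = 1123/20
Final result = 1123/20

1123/20


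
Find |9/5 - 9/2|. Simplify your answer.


Simplify: 9/5 = 9/5 and 9/2 = 9/2
Find common denominator: LCD = 10
Convert: 18/10 and 45/10
Difference = |18 - 45|/10 = 27/10
Simplified = 27/10

27/10


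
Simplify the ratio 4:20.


Find GCD(4, 20)
GCD = 4
Divide both by 4: 4/4 = 1, 20/4 = 5
Simplified ratio = 1:5

1:5


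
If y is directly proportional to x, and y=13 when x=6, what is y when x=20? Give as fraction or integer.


Direct proportion: y = kx
Find k: k = 13/6 = 13/6
Compute y at x=20: y = 13/6 * 20
y = 130/3

130/3


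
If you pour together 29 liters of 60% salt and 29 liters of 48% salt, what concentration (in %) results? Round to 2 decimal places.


Solute in mixture 1 = 60% of 29 L = 29*60/100 = 87/5 L
Solute in mixture 2 = 48% of 29 L = 29*48/100 = 348/25 L
Total solute = 87/5 + 348/25 = 783/25 L
Total volume = 29 + 29 = 58 L
Final concentration = 783/25/58 * 100 = 54.00%

54.00


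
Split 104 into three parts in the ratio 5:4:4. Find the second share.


Ratio = 5:4:4
Total parts = 5 + 4 + 4 = 13
Value per part = 104 / 13 = 8
First share = 5 * 8 = 40
Middle share = 4 * 8 = 32
Third share = 4 * 8 = 32

32


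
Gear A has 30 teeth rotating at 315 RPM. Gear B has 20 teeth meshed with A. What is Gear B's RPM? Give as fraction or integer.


Gear ratio: teeth_A * RPM_A = teeth_B * RPM_B
30 * 315 = 20 * RPM_B
9450 = 20 * RPM_B
RPM_B = 9450 / 20
RPM_B = 945/2

945/2


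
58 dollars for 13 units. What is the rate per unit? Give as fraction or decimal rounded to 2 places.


Total dollars = 58
Number of units = 13
Unit rate = 58 / 13
= 4.46 dollars per unit

4.46


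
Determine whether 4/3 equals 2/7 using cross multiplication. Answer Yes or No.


Cross multiply to check 4/3 = 2/7
Left cross product: 4 * 7 = 28
Right cross product: 3 * 2 = 6
28 != 6
Not equal, so proportions differ => No

No


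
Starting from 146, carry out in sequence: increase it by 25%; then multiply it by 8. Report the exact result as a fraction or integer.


Start with 146.
Step 1: Increase by 25%: 146 * 125/100 = 365/2
Step 2: Multiply by 8: 365/2 * 8 = 1460
Final result = 1460

1460


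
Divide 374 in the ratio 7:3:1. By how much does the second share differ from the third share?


Total parts = 7 + 3 + 1 = 11
Value per part = 374 / 11 = 34
Shares: 7*34=238, 3*34=102, 1*34=34
Second share = 102, third share = 34
Difference = |102 - 34| = 68

68


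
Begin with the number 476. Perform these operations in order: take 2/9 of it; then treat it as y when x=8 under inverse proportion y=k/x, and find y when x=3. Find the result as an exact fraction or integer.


Start with 476.
Step 1: Take 2/9: 476 * 2/9 = 952/9
Step 2: Inverse prop: k = (952/9)*8; new y = k/3 = 952/9*8/3 = 7616/27
Final result = 7616/27

7616/27


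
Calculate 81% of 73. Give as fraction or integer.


Compute 81% of 73
Convert percentage: 81% = 81/100
Multiply: 73 * 81/100
= 5913/100
= 5913/100

5913/100


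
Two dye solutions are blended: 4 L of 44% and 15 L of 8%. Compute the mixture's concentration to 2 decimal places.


Solute in mixture 1 = 44% of 4 L = 4*44/100 = 44/25 L
Solute in mixture 2 = 8% of 15 L = 15*8/100 = 6/5 L
Total solute = 44/25 + 6/5 = 74/25 L
Total volume = 4 + 15 = 19 L
Final concentration = 74/25/19 * 100 = 15.58%

15.58


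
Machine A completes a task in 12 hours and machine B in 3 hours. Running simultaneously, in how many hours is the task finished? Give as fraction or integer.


Rate of A = 1/12 job per hour
Rate of B = 1/3 job per hour
Combined rate = 1/12 + 1/3
Find common denominator: (3 + 12)/(12*3) = 15/36
Combined rate = 5/12 job per hour
Time together = 1 / (5/12) = 12/5 hours

12/5


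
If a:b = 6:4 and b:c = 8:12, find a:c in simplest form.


Given a:b = 6:4 and b:c = 8:12
Make b consistent. Multiply first ratio by 8: a:b = 48:32
Multiply second ratio by 4: b:c = 32:48
Now b = 32 in both, so a:b:c = 48:32:48
Therefore a:c = 48:48
Simplify by GCD: a:c = 1:1

1:1


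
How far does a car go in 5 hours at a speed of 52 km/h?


Using distance = speed * time
Speed = 52 km/h
Time = 5 hours
Distance = 52 * 5
= 260 km

260


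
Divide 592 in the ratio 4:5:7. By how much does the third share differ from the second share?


Total parts = 4 + 5 + 7 = 16
Value per part = 592 / 16 = 37
Shares: 4*37=148, 5*37=185, 7*37=259
Third share = 259, second share = 185
Difference = |259 - 185| = 74

74


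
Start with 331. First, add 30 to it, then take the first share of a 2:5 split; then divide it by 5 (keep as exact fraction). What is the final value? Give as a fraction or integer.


Start with 331.
Step 1: Add 30: 331+30=361; split 2:5 first = 361*2/7 = 722/7
Step 2: Divide by 5: 722/7 / 5 = 722/35
Final result = 722/35

722/35


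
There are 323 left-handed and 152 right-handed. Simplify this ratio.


Find GCD(323, 152)
GCD = 19
Divide both by 19: 323/19 = 17, 152/19 = 8
Simplified ratio = 17:8

17:8


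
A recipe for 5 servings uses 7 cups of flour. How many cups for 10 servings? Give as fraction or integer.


Original: 7 cups for 5 servings
Target servings = 10
Scaling factor = 10/5
New amount = 7 * 10/5
= 70/5
= 14 cups

14


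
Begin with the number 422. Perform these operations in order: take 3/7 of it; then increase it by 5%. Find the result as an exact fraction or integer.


Start with 422.
Step 1: Take 3/7: 422 * 3/7 = 1266/7
Step 2: Increase by 5%: 1266/7 * 105/100 = 1899/10
Final result = 1899/10

1899/10


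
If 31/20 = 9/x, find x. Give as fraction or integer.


Setting up: 31/20 = 9/x
Cross multiply: 31 * x = 20 * 9
31x = 180
x = 180/31
x = 180/31

180/31


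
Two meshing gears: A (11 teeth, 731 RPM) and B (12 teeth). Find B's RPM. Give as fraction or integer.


Gear ratio: teeth_A * RPM_A = teeth_B * RPM_B
11 * 731 = 12 * RPM_B
8041 = 12 * RPM_B
RPM_B = 8041 / 12
RPM_B = 8041/12

8041/12


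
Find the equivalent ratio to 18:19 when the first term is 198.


Original ratio: 18:19
First term target: 198
Scale factor = 198 / 18 = 11
Multiply second term: 19 * 11 = 209
Equivalent ratio = 198:209

198:209


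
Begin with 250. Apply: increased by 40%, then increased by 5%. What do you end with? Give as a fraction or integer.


Start: 250
Step 1: increase by 40% => multiply by 140/100
  250 * 140/100 = 350
Step 2: increase by 5% => multiply by 105/100
  350 * 105/100 = 735/2
Final value = 735/2

735/2


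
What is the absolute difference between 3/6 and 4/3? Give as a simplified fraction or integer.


Simplify: 3/6 = 1/2 and 4/3 = 4/3
Find common denominator: LCD = 6
Convert: 3/6 and 8/6
Difference = |3 - 8|/6 = 5/6
Simplified = 5/6

5/6


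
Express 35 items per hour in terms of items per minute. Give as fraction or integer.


Converting from per hour to per minute
Rate = 35 items per hour
Divide by 60: 35/60
= 7/12 items per minute

7/12


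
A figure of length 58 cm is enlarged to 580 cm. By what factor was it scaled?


Original length = 58 cm
Scaled length = 580 cm
Scale factor = 580 / 58
= 10

10


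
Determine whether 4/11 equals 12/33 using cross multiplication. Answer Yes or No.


Cross multiply to check 4/11 = 12/33
Left cross product: 4 * 33 = 132
Right cross product: 11 * 12 = 132
132 = 132
Equal, so proportions match => Yes

Yes


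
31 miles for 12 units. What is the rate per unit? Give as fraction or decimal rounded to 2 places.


Total miles = 31
Number of units = 12
Unit rate = 31 / 12
= 2.58 miles per unit

2.58


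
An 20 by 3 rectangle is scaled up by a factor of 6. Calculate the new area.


Original dimensions: 20 x 3
Enlargement factor = 6
New width = 20 * 6 = 120
New height = 3 * 6 = 18
New area = 120 * 18 = 2160

2160


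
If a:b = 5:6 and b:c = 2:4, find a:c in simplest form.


Given a:b = 5:6 and b:c = 2:4
Make b consistent. Multiply first ratio by 2: a:b = 10:12
Multiply second ratio by 6: b:c = 12:24
Now b = 12 in both, so a:b:c = 10:12:24
Therefore a:c = 10:24
Simplify by GCD: a:c = 5:12

5:12


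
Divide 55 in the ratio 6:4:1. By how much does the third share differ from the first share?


Total parts = 6 + 4 + 1 = 11
Value per part = 55 / 11 = 5
Shares: 6*5=30, 4*5=20, 1*5=5
Third share = 5, first share = 30
Difference = |5 - 30| = 25

25


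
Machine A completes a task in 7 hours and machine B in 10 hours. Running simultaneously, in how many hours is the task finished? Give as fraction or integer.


Rate of A = 1/7 job per hour
Rate of B = 1/10 job per hour
Combined rate = 1/7 + 1/10
Find common denominator: (10 + 7)/(7*10) = 17/70
Combined rate = 17/70 job per hour
Time together = 1 / (17/70) = 70/17 hours

70/17


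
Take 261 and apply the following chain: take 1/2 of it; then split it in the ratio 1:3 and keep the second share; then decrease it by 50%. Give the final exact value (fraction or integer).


Start with 261.
Step 1: Take 1/2: 261 * 1/2 = 261/2
Step 2: Split 1:3, second share = 261/2 * 3/4 = 783/8
Step 3: Decrease by 50%: 783/8 * 50/100 = 783/16
Final result = 783/16

783/16


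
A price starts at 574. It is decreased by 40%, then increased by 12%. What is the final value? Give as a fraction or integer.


Start: 574
Step 1: decrease by 40% => multiply by 60/100
  574 * 60/100 = 1722/5
Step 2: increase by 12% => multiply by 112/100
  1722/5 * 112/100 = 48216/125
Final value = 48216/125

48216/125


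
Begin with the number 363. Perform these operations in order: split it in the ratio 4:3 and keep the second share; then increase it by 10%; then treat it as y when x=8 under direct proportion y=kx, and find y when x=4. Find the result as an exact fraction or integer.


Start with 363.
Step 1: Split 4:3, second share = 363 * 3/7 = 1089/7
Step 2: Increase by 10%: 1089/7 * 110/100 = 11979/70
Step 3: Direct prop: k = (11979/70)/8; new y = k*4 = 11979/70*4/8 = 11979/140
Final result = 11979/140

11979/140


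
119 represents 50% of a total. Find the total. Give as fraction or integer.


Given: 119 is 50% of the whole
Set up: 119 = 50/100 * whole
whole = 119 * 100 / 50
whole = 11900 / 50
whole = 238

238


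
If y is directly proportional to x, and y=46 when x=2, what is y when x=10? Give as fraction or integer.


Direct proportion: y = kx
Find k: k = 46/2 = 23
Compute y at x=10: y = 23 * 10
y = 230

230


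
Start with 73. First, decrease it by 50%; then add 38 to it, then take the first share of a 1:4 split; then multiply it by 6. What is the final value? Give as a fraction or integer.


Start with 73.
Step 1: Decrease by 50%: 73 * 50/100 = 73/2
Step 2: Add 38: 73/2+38=149/2; split 1:4 first = 149/2*1/5 = 149/10
Step 3: Multiply by 6: 149/10 * 6 = 447/5
Final result = 447/5

447/5


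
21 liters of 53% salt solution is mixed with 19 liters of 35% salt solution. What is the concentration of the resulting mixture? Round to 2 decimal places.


Solute in mixture 1 = 53% of 21 L = 21*53/100 = 1113/100 L
Solute in mixture 2 = 35% of 19 L = 19*35/100 = 133/20 L
Total solute = 1113/100 + 133/20 = 889/50 L
Total volume = 21 + 19 = 40 L
Final concentration = 889/50/40 * 100 = 44.45%

44.45


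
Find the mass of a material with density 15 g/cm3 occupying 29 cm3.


Using mass = density * volume
Density = 15 g/cm3
Volume = 29 cm3
Mass = 15 * 29
= 435 g

435


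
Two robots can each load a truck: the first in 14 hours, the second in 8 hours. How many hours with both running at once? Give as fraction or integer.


Rate of A = 1/14 job per hour
Rate of B = 1/8 job per hour
Combined rate = 1/14 + 1/8
Find common denominator: (8 + 14)/(14*8) = 22/112
Combined rate = 11/56 job per hour
Time together = 1 / (11/56) = 56/11 hours

56/11


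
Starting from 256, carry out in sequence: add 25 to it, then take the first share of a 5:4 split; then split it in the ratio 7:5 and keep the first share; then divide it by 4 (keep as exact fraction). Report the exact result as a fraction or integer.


Start with 256.
Step 1: Add 25: 256+25=281; split 5:4 first = 281*5/9 = 1405/9
Step 2: Split 7:5, first share = 1405/9 * 7/12 = 9835/108
Step 3: Divide by 4: 9835/108 / 4 = 9835/432
Final result = 9835/432

9835/432


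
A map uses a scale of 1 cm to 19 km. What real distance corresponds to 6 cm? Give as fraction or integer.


Map scale: 1 cm = 19 km
Measured distance on map = 6 cm
Set up proportion: 6 * 19 / 1
= 114 / 1
= 114 km

114


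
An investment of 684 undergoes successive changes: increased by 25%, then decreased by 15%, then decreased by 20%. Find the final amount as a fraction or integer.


Start: 684
Step 1: increase by 25% => multiply by 125/100
  684 * 125/100 = 855
Step 2: decrease by 15% => multiply by 85/100
  855 * 85/100 = 2907/4
Step 3: decrease by 20% => multiply by 80/100
  2907/4 * 80/100 = 2907/5
Final value = 2907/5

2907/5


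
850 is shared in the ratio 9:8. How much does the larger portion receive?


Total parts = 9 + 8 = 17
Value per part = 850 / 17 = 50
First share = 9 * 50 = 450
Second share = 8 * 50 = 400
Larger share = 450

450


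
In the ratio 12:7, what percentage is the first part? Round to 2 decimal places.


Total parts = 12 + 7 = 19
First part fraction = 12/19
Percentage = (12/19) * 100
= 0.631579 * 100
= 63.16%

63.16


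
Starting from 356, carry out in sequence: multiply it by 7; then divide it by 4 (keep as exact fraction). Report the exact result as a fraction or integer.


Start with 356.
Step 1: Multiply by 7: 356 * 7 = 2492
Step 2: Divide by 4: 2492 / 4 = 623
Final result = 623

623


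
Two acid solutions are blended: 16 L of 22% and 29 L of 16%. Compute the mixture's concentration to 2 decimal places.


Solute in mixture 1 = 22% of 16 L = 16*22/100 = 88/25 L
Solute in mixture 2 = 16% of 29 L = 29*16/100 = 116/25 L
Total solute = 88/25 + 116/25 = 204/25 L
Total volume = 16 + 29 = 45 L
Final concentration = 204/25/45 * 100 = 18.13%

18.13


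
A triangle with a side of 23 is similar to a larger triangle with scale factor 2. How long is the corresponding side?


Similar triangles have proportional sides
Scale factor = 2
Smaller side = 23
Corresponding larger side = 23 * 2
= 46

46


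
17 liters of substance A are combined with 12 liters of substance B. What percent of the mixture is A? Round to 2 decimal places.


Volume of A = 17 L
Volume of B = 12 L
Total volume = 17 + 12 = 29 L
Percentage of A = (17/29) * 100
= 58.62%

58.62


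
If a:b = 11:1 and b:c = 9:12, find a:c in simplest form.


Given a:b = 11:1 and b:c = 9:12
Make b consistent. Multiply first ratio by 9: a:b = 99:9
Multiply second ratio by 1: b:c = 9:12
Now b = 9 in both, so a:b:c = 99:9:12
Therefore a:c = 99:12
Simplify by GCD: a:c = 33:4

33:4


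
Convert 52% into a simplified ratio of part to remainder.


Part = 52%, Remainder = 48%
Ratio = 52:48
GCD(52, 48) = 4
Simplify: 13:12 = 13:12

13:12


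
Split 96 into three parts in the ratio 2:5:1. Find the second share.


Ratio = 2:5:1
Total parts = 2 + 5 + 1 = 8
Value per part = 96 / 8 = 12
First share = 2 * 12 = 24
Middle share = 5 * 12 = 60
Third share = 1 * 12 = 12

60


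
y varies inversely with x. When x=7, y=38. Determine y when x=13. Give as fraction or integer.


Inverse proportion: y = k/x
Find k: k = 7 * 38 = 266
Compute y at x=13: y = 266/13
y = 266/13

266/13


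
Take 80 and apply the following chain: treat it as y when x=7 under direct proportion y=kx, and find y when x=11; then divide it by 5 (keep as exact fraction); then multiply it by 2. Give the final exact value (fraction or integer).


Start with 80.
Step 1: Direct prop: k = (80)/7; new y = k*11 = 80*11/7 = 880/7
Step 2: Divide by 5: 880/7 / 5 = 176/7
Step 3: Multiply by 2: 176/7 * 2 = 352/7
Final result = 352/7

352/7


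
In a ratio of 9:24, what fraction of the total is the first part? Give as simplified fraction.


Total parts = 9 + 24 = 33
First part fraction = 9/33
Simplify: 9/33 = 3/11

3/11


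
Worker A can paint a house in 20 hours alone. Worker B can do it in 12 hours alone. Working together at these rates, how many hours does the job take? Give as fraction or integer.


Rate of A = 1/20 job per hour
Rate of B = 1/12 job per hour
Combined rate = 1/20 + 1/12
Find common denominator: (12 + 20)/(20*12) = 32/240
Combined rate = 2/15 job per hour
Time together = 1 / (2/15) = 15/2 hours

15/2


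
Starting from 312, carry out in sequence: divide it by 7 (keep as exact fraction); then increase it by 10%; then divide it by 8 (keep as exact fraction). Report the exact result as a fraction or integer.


Start with 312.
Step 1: Divide by 7: 312 / 7 = 312/7
Step 2: Increase by 10%: 312/7 * 110/100 = 1716/35
Step 3: Divide by 8: 1716/35 / 8 = 429/70
Final result = 429/70

429/70


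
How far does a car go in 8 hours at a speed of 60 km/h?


Using distance = speed * time
Speed = 60 km/h
Time = 8 hours
Distance = 60 * 8
= 480 km

480


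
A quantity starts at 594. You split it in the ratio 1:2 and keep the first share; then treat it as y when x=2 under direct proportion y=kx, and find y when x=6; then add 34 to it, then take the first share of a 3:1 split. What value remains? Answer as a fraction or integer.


Start with 594.
Step 1: Split 1:2, first share = 594 * 1/3 = 198
Step 2: Direct prop: k = (198)/2; new y = k*6 = 198*6/2 = 594
Step 3: Add 34: 594+34=628; split 3:1 first = 628*3/4 = 471
Final result = 471

471


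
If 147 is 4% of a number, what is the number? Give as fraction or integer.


Given: 147 is 4% of the whole
Set up: 147 = 4/100 * whole
whole = 147 * 100 / 4
whole = 14700 / 4
whole = 3675

3675


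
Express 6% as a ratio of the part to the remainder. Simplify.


Part = 6%, Remainder = 94%
Ratio = 6:94
GCD(6, 94) = 2
Simplify: 3:47 = 3:47

3:47


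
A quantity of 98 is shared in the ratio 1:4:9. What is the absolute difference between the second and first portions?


Total parts = 1 + 4 + 9 = 14
Value per part = 98 / 14 = 7
Shares: 1*7=7, 4*7=28, 9*7=63
Second share = 28, first share = 7
Difference = |28 - 7| = 21

21


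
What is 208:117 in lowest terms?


Find GCD(208, 117)
GCD = 13
Divide both by 13: 208/13 = 16, 117/13 = 9
Simplified ratio = 16:9

16:9


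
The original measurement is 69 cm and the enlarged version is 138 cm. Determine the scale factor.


Original length = 69 cm
Scaled length = 138 cm
Scale factor = 138 / 69
= 2

2


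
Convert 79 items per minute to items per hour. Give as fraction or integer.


Converting from per minute to per hour
Rate = 79 items per minute
Multiply by 60: 79 * 60
= 4740 items per hour

4740


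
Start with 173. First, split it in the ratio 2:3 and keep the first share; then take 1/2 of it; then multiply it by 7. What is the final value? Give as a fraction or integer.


Start with 173.
Step 1: Split 2:3, first share = 173 * 2/5 = 346/5
Step 2: Take 1/2: 346/5 * 1/2 = 173/5
Step 3: Multiply by 7: 173/5 * 7 = 1211/5
Final result = 1211/5

1211/5


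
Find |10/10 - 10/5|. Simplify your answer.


Simplify: 10/10 = 1 and 10/5 = 2
Find common denominator: LCD = 1
Convert: 1/1 and 2/1
Difference = |1 - 2|/1 = 1/1
Simplified = 1

1


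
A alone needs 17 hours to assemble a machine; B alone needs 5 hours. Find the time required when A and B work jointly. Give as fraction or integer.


Rate of A = 1/17 job per hour
Rate of B = 1/5 job per hour
Combined rate = 1/17 + 1/5
Find common denominator: (5 + 17)/(17*5) = 22/85
Combined rate = 22/85 job per hour
Time together = 1 / (22/85) = 85/22 hours

85/22


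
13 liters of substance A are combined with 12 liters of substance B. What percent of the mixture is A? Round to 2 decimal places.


Volume of A = 13 L
Volume of B = 12 L
Total volume = 13 + 12 = 25 L
Percentage of A = (13/25) * 100
= 52.00%

52.00


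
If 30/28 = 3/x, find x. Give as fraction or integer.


Setting up: 30/28 = 3/x
Cross multiply: 30 * x = 28 * 3
30x = 84
x = 84/30
x = 14/5

14/5


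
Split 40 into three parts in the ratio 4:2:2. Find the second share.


Ratio = 4:2:2
Total parts = 4 + 2 + 2 = 8
Value per part = 40 / 8 = 5
First share = 4 * 5 = 20
Middle share = 2 * 5 = 10
Third share = 2 * 5 = 10

10


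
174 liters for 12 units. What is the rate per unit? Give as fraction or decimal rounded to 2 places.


Total liters = 174
Number of units = 12
Unit rate = 174 / 12
= 14.50 liters per unit

14.50


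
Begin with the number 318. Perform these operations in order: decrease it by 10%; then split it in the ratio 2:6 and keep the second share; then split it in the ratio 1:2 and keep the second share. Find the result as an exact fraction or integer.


Start with 318.
Step 1: Decrease by 10%: 318 * 90/100 = 1431/5
Step 2: Split 2:6, second share = 1431/5 * 6/8 = 4293/20
Step 3: Split 1:2, second share = 4293/20 * 2/3 = 1431/10
Final result = 1431/10

1431/10


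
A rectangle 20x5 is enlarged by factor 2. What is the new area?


Original dimensions: 20 x 5
Enlargement factor = 2
New width = 20 * 2 = 40
New height = 5 * 2 = 10
New area = 40 * 10 = 400

400


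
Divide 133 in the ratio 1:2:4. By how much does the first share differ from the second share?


Total parts = 1 + 2 + 4 = 7
Value per part = 133 / 7 = 19
Shares: 1*19=19, 2*19=38, 4*19=76
First share = 19, second share = 38
Difference = |19 - 38| = 19

19


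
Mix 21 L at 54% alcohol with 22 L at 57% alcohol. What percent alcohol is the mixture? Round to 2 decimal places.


Solute in mixture 1 = 54% of 21 L = 21*54/100 = 567/50 L
Solute in mixture 2 = 57% of 22 L = 22*57/100 = 627/50 L
Total solute = 567/50 + 627/50 = 597/25 L
Total volume = 21 + 22 = 43 L
Final concentration = 597/25/43 * 100 = 55.53%

55.53


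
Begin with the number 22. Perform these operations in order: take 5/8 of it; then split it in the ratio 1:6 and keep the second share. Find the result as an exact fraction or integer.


Start with 22.
Step 1: Take 5/8: 22 * 5/8 = 55/4
Step 2: Split 1:6, second share = 55/4 * 6/7 = 165/14
Final result = 165/14

165/14


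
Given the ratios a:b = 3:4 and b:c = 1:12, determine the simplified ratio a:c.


Given a:b = 3:4 and b:c = 1:12
Make b consistent. Multiply first ratio by 1: a:b = 3:4
Multiply second ratio by 4: b:c = 4:48
Now b = 4 in both, so a:b:c = 3:4:48
Therefore a:c = 3:48
Simplify by GCD: a:c = 1:16

1:16


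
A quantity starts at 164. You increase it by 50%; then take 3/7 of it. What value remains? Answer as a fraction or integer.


Start with 164.
Step 1: Increase by 50%: 164 * 150/100 = 246
Step 2: Take 3/7: 246 * 3/7 = 738/7
Final result = 738/7

738/7


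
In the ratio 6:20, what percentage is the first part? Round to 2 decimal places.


Total parts = 6 + 20 = 26
First part fraction = 6/26
Percentage = (6/26) * 100
= 0.230769 * 100
= 23.08%

23.08


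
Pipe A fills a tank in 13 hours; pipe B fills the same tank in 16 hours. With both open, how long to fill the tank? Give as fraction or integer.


Rate of A = 1/13 job per hour
Rate of B = 1/16 job per hour
Combined rate = 1/13 + 1/16
Find common denominator: (16 + 13)/(13*16) = 29/208
Combined rate = 29/208 job per hour
Time together = 1 / (29/208) = 208/29 hours

208/29


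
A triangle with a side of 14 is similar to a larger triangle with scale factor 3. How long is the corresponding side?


Similar triangles have proportional sides
Scale factor = 3
Smaller side = 14
Corresponding larger side = 14 * 3
= 42

42


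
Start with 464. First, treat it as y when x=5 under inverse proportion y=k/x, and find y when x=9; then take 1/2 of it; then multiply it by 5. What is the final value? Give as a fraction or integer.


Start with 464.
Step 1: Inverse prop: k = (464)*5; new y = k/9 = 464*5/9 = 2320/9
Step 2: Take 1/2: 2320/9 * 1/2 = 1160/9
Step 3: Multiply by 5: 1160/9 * 5 = 5800/9
Final result = 5800/9

5800/9


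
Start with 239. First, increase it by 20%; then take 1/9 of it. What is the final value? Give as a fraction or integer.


Start with 239.
Step 1: Increase by 20%: 239 * 120/100 = 1434/5
Step 2: Take 1/9: 1434/5 * 1/9 = 478/15
Final result = 478/15

478/15


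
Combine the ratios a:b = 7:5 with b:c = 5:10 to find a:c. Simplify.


Given a:b = 7:5 and b:c = 5:10
Make b consistent. Multiply first ratio by 5: a:b = 35:25
Multiply second ratio by 5: b:c = 25:50
Now b = 25 in both, so a:b:c = 35:25:50
Therefore a:c = 35:50
Simplify by GCD: a:c = 7:10

7:10


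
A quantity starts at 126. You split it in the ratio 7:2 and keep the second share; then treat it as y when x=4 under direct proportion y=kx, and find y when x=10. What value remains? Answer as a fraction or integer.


Start with 126.
Step 1: Split 7:2, second share = 126 * 2/9 = 28
Step 2: Direct prop: k = (28)/4; new y = k*10 = 28*10/4 = 70
Final result = 70

70


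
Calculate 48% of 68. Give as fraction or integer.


Compute 48% of 68
Convert percentage: 48% = 48/100
Multiply: 68 * 48/100
= 3264/100
= 816/25

816/25


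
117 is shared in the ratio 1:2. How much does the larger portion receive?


Total parts = 1 + 2 = 3
Value per part = 117 / 3 = 39
First share = 1 * 39 = 39
Second share = 2 * 39 = 78
Larger share = 78

78


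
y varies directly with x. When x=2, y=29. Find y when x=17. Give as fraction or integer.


Direct proportion: y = kx
Find k: k = 29/2 = 29/2
Compute y at x=17: y = 29/2 * 17
y = 493/2

493/2


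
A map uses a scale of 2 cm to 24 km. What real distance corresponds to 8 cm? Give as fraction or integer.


Map scale: 2 cm = 24 km
Measured distance on map = 8 cm
Set up proportion: 8 * 24 / 2
= 192 / 2
= 96 km

96


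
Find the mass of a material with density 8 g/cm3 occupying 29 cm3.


Using mass = density * volume
Density = 8 g/cm3
Volume = 29 cm3
Mass = 8 * 29
= 232 g

232


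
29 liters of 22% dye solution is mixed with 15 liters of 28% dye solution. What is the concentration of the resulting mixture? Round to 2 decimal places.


Solute in mixture 1 = 22% of 29 L = 29*22/100 = 319/50 L
Solute in mixture 2 = 28% of 15 L = 15*28/100 = 21/5 L
Total solute = 319/50 + 21/5 = 529/50 L
Total volume = 29 + 15 = 44 L
Final concentration = 529/50/44 * 100 = 24.05%

24.05


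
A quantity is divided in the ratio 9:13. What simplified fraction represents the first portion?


Total parts = 9 + 13 = 22
First part fraction = 9/22
Simplify: 9/22 = 9/22

9/22


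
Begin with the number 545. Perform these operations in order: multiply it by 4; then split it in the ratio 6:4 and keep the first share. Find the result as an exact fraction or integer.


Start with 545.
Step 1: Multiply by 4: 545 * 4 = 2180
Step 2: Split 6:4, first share = 2180 * 6/10 = 1308
Final result = 1308

1308


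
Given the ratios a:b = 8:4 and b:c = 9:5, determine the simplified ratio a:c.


Given a:b = 8:4 and b:c = 9:5
Make b consistent. Multiply first ratio by 9: a:b = 72:36
Multiply second ratio by 4: b:c = 36:20
Now b = 36 in both, so a:b:c = 72:36:20
Therefore a:c = 72:20
Simplify by GCD: a:c = 18:5

18:5


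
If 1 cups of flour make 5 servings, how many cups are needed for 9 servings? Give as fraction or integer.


Original: 1 cups for 5 servings
Target servings = 9
Scaling factor = 9/5
New amount = 1 * 9/5
= 9/5
= 9/5 cups

9/5


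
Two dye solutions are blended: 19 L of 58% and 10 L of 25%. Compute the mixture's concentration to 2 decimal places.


Solute in mixture 1 = 58% of 19 L = 19*58/100 = 551/50 L
Solute in mixture 2 = 25% of 10 L = 10*25/100 = 5/2 L
Total solute = 551/50 + 5/2 = 338/25 L
Total volume = 19 + 10 = 29 L
Final concentration = 338/25/29 * 100 = 46.62%

46.62


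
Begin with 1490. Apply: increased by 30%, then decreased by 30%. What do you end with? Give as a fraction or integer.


Start: 1490
Step 1: increase by 30% => multiply by 130/100
  1490 * 130/100 = 1937
Step 2: decrease by 30% => multiply by 70/100
  1937 * 70/100 = 13559/10
Final value = 13559/10

13559/10


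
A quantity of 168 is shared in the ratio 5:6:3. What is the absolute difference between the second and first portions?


Total parts = 5 + 6 + 3 = 14
Value per part = 168 / 14 = 12
Shares: 5*12=60, 6*12=72, 3*12=36
Second share = 72, first share = 60
Difference = |72 - 60| = 12

12


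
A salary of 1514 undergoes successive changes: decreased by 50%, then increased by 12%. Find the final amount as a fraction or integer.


Start: 1514
Step 1: decrease by 50% => multiply by 50/100
  1514 * 50/100 = 757
Step 2: increase by 12% => multiply by 112/100
  757 * 112/100 = 21196/25
Final value = 21196/25

21196/25


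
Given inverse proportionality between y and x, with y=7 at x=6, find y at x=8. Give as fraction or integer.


Inverse proportion: y = k/x
Find k: k = 6 * 7 = 42
Compute y at x=8: y = 42/8
y = 21/4

21/4


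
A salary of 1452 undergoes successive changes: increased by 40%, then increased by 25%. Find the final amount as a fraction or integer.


Start: 1452
Step 1: increase by 40% => multiply by 140/100
  1452 * 140/100 = 10164/5
Step 2: increase by 25% => multiply by 125/100
  10164/5 * 125/100 = 2541
Final value = 2541

2541


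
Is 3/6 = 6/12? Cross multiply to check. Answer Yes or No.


Cross multiply to check 3/6 = 6/12
Left cross product: 3 * 12 = 36
Right cross product: 6 * 6 = 36
36 = 36
Equal, so proportions match => Yes

Yes


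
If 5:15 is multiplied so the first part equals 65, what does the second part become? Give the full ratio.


Original ratio: 5:15
First term target: 65
Scale factor = 65 / 5 = 13
Multiply second term: 15 * 13 = 195
Equivalent ratio = 65:195

65:195


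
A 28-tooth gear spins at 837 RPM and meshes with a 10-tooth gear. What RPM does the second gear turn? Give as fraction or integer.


Gear ratio: teeth_A * RPM_A = teeth_B * RPM_B
28 * 837 = 10 * RPM_B
23436 = 10 * RPM_B
RPM_B = 23436 / 10
RPM_B = 11718/5

11718/5


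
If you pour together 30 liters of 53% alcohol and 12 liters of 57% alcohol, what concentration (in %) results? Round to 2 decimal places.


Solute in mixture 1 = 53% of 30 L = 30*53/100 = 159/10 L
Solute in mixture 2 = 57% of 12 L = 12*57/100 = 171/25 L
Total solute = 159/10 + 171/25 = 1137/50 L
Total volume = 30 + 12 = 42 L
Final concentration = 1137/50/42 * 100 = 54.14%

54.14


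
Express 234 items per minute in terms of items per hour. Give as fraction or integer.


Converting from per minute to per hour
Rate = 234 items per minute
Multiply by 60: 234 * 60
= 14040 items per hour

14040


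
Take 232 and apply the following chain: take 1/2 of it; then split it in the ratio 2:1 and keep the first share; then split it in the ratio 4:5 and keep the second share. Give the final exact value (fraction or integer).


Start with 232.
Step 1: Take 1/2: 232 * 1/2 = 116
Step 2: Split 2:1, first share = 116 * 2/3 = 232/3
Step 3: Split 4:5, second share = 232/3 * 5/9 = 1160/27
Final result = 1160/27

1160/27


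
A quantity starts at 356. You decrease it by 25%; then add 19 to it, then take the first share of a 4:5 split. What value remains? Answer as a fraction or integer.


Start with 356.
Step 1: Decrease by 25%: 356 * 75/100 = 267
Step 2: Add 19: 267+19=286; split 4:5 first = 286*4/9 = 1144/9
Final result = 1144/9

1144/9


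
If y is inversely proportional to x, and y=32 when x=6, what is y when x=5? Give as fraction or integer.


Inverse proportion: y = k/x
Find k: k = 6 * 32 = 192
Compute y at x=5: y = 192/5
y = 192/5

192/5


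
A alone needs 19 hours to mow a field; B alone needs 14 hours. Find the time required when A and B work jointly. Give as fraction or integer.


Rate of A = 1/19 job per hour
Rate of B = 1/14 job per hour
Combined rate = 1/19 + 1/14
Find common denominator: (14 + 19)/(19*14) = 33/266
Combined rate = 33/266 job per hour
Time together = 1 / (33/266) = 266/33 hours

266/33


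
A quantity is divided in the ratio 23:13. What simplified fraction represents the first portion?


Total parts = 23 + 13 = 36
First part fraction = 23/36
Simplify: 23/36 = 23/36

23/36


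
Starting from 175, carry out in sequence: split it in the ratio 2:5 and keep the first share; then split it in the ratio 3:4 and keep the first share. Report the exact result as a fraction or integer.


Start with 175.
Step 1: Split 2:5, first share = 175 * 2/7 = 50
Step 2: Split 3:4, first share = 50 * 3/7 = 150/7
Final result = 150/7

150/7


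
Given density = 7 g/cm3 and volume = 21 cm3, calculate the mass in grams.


Using mass = density * volume
Density = 7 g/cm3
Volume = 21 cm3
Mass = 7 * 21
= 147 g

147


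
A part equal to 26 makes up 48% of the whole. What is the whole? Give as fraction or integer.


Given: 26 is 48% of the whole
Set up: 26 = 48/100 * whole
whole = 26 * 100 / 48
whole = 2600 / 48
whole = 325/6

325/6


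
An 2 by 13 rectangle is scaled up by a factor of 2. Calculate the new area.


Original dimensions: 2 x 13
Enlargement factor = 2
New width = 2 * 2 = 4
New height = 13 * 2 = 26
New area = 4 * 26 = 104

104


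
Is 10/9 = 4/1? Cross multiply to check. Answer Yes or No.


Cross multiply to check 10/9 = 4/1
Left cross product: 10 * 1 = 10
Right cross product: 9 * 4 = 36
10 != 36
Not equal, so proportions differ => No

No


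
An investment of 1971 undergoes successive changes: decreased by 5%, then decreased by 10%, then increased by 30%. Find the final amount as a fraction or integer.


Start: 1971
Step 1: decrease by 5% => multiply by 95/100
  1971 * 95/100 = 37449/20
Step 2: decrease by 10% => multiply by 90/100
  37449/20 * 90/100 = 337041/200
Step 3: increase by 30% => multiply by 130/100
  337041/200 * 130/100 = 4381533/2000
Final value = 4381533/2000

4381533/2000


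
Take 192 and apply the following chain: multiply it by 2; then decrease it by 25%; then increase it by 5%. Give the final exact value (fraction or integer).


Start with 192.
Step 1: Multiply by 2: 192 * 2 = 384
Step 2: Decrease by 25%: 384 * 75/100 = 288
Step 3: Increase by 5%: 288 * 105/100 = 1512/5
Final result = 1512/5

1512/5


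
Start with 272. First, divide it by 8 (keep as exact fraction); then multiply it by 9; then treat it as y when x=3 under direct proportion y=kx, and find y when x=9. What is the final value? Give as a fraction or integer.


Start with 272.
Step 1: Divide by 8: 272 / 8 = 34
Step 2: Multiply by 9: 34 * 9 = 306
Step 3: Direct prop: k = (306)/3; new y = k*9 = 306*9/3 = 918
Final result = 918

918


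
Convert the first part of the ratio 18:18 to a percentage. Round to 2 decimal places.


Total parts = 18 + 18 = 36
First part fraction = 18/36
Percentage = (18/36) * 100
= 0.5 * 100
= 50.00%

50.00


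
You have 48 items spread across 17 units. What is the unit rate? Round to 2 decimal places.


Total items = 48
Number of units = 17
Unit rate = 48 / 17
= 2.82 items per unit

2.82


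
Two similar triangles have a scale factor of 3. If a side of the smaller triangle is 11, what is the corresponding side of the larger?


Similar triangles have proportional sides
Scale factor = 3
Smaller side = 11
Corresponding larger side = 11 * 3
= 33

33


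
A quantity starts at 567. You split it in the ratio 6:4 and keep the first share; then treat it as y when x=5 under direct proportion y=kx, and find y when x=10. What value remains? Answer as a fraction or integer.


Start with 567.
Step 1: Split 6:4, first share = 567 * 6/10 = 1701/5
Step 2: Direct prop: k = (1701/5)/5; new y = k*10 = 1701/5*10/5 = 3402/5
Final result = 3402/5

3402/5


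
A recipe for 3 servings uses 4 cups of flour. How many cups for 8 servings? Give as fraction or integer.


Original: 4 cups for 3 servings
Target servings = 8
Scaling factor = 8/3
New amount = 4 * 8/3
= 32/3
= 32/3 cups

32/3


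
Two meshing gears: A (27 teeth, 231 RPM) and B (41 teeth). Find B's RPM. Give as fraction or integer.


Gear ratio: teeth_A * RPM_A = teeth_B * RPM_B
27 * 231 = 41 * RPM_B
6237 = 41 * RPM_B
RPM_B = 6237 / 41
RPM_B = 6237/41

6237/41


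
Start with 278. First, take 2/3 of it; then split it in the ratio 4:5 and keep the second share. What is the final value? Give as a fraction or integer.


Start with 278.
Step 1: Take 2/3: 278 * 2/3 = 556/3
Step 2: Split 4:5, second share = 556/3 * 5/9 = 2780/27
Final result = 2780/27

2780/27


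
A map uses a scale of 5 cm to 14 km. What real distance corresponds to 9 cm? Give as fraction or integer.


Map scale: 5 cm = 14 km
Measured distance on map = 9 cm
Set up proportion: 9 * 14 / 5
= 126 / 5
= 126/5 km

126/5


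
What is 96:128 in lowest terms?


Find GCD(96, 128)
GCD = 32
Divide both by 32: 96/32 = 3, 128/32 = 4
Simplified ratio = 3:4

3:4
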